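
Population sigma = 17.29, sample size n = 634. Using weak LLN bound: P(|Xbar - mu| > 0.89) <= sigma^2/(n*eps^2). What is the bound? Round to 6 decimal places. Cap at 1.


bound = min(1, sigma^2/(n*eps^2))
sigma^2 = 17.29^2 = 298.9441
n*eps^2 = 634 * 0.89^2 = 634 * 0.7921 = 502.1914
sigma^2/(n*eps^2) = 298.9441 / 502.1914 ≈ 0.59527921

0.595279


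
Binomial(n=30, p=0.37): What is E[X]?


E[X] = n*p = 30 * 0.37 = 11.1

11.1


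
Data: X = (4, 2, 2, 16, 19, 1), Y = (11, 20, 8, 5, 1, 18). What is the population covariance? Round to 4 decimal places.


Cov = (1/n)*sum((xi-xbar)(yi-ybar))
n = 6, xbar = 44/6 = 22/3 ≈ 7.333333, ybar = 63/6 = 10.5
sum((xi-xbar)(yi-ybar)) = -245
Cov = -245 / 6 = -245/6 ≈ -40.833333

-40.8333


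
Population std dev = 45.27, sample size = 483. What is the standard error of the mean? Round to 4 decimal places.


SE = sigma / sqrt(n)
sqrt(483) ≈ 21.977261
SE = 45.27 / 21.977261 ≈ 2.059856

2.0599


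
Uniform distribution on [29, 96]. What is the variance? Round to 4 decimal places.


Var = (b-a)^2 / 12
(b-a)^2 = (96 - 29)^2 = 4489
Var = 4489/12 ≈ 374.083333

374.0833


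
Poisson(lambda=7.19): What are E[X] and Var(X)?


E[X] = Var(X) = lambda = 7.19

7.19, 7.19


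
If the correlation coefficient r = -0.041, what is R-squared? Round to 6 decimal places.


R^2 = r^2 = (-0.041)^2 = 0.001681

0.001681


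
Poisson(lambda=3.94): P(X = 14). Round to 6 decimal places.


P = e^(-lam) * lam^k / k!
e^(-3.94) ≈ 0.01944821
lam^k = 3.94^14 ≈ 217243657.311127
k! = 14! = 87178291200
P = 0.01944821 * 217243657.311127 / 87178291200 ≈ 0.000048

0.000048


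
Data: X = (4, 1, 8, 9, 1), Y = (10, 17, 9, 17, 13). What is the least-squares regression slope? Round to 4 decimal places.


b = sum((xi-xbar)(yi-ybar)) / sum((xi-xbar)^2)
n = 5, xbar = 23/5 = 4.6, ybar = 66/5 = 13.2
Sxy = sum((xi-xbar)(yi-ybar)) = -8.6
Sxx = sum((xi-xbar)^2) = 57.2
b = Sxy / Sxx = -43/286 ≈ -0.150350

-0.1503


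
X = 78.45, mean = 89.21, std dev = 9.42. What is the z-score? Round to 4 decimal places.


z = (X - mu) / sigma
X - mu = 78.45 - 89.21 = -10.76
z = -10.76 / 9.42 = -538/471 ≈ -1.142251

-1.1423


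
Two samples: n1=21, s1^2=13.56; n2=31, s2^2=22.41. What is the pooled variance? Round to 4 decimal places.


sp^2 = ((n1-1)*s1^2 + (n2-1)*s2^2)/(n1+n2-2)
(n1-1)*s1^2 = 20 * 13.56 = 271.2
(n2-1)*s2^2 = 30 * 22.41 = 672.3
numerator = 271.2 + 672.3 = 943.5
n1+n2-2 = 50
sp^2 = 943.5 / 50 = 18.87

18.8700


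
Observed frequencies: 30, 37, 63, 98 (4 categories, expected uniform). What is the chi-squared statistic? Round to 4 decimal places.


chi2 = sum((O-E)^2/E), E = total/4
total = 228, E = 228/4 = 57
(30 - 57)^2 / 57 = 729 / 57 = 243/19 ≈ 12.789474
(37 - 57)^2 / 57 = 400 / 57 = 400/57 ≈ 7.017544
(63 - 57)^2 / 57 = 36 / 57 = 12/19 ≈ 0.631579
(98 - 57)^2 / 57 = 1681 / 57 = 1681/57 ≈ 29.491228
chi2 = 2846/57 ≈ 49.929825

49.9298


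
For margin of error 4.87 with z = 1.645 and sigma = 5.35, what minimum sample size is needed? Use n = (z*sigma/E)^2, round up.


z*sigma/E = 1.645 * 5.35 / 4.87 ≈ 1.807136
(z*sigma/E)^2 ≈ 3.265739
round up: n = 4

4


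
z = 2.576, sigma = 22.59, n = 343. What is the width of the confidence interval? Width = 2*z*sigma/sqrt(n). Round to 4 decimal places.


width = 2*z*sigma/sqrt(n)
2*z*sigma = 2 * 2.576 * 22.59 = 116.38368
sqrt(343) ≈ 18.520259
width = 116.38368 / 18.520259 ≈ 6.284128

6.2841


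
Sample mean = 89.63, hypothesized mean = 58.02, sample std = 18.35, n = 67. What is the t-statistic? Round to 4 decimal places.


t = (xbar - mu0) / (s/sqrt(n))
xbar - mu0 = 89.63 - 58.02 = 31.61
sqrt(67) ≈ 8.18535277
s/sqrt(n) = 18.35 / 8.18535277 ≈ 2.24180930
t = 31.61 / 2.24180930 ≈ 14.100218

14.1002


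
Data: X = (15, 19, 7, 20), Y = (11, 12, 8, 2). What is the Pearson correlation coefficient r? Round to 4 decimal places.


r = sum((xi-xbar)(yi-ybar)) / sqrt(sum((xi-xbar)^2) * sum((yi-ybar)^2))
n = 4, xbar = 61/4 = 15.25, ybar = 33/4 = 8.25
Sxy = sum((xi-xbar)(yi-ybar)) = -14.25
Sxx = sum((xi-xbar)^2) = 104.75
Syy = sum((yi-ybar)^2) = 60.75
sqrt(Sxx*Syy) ≈ 79.771941
r = Sxy / sqrt(Sxx*Syy) = -14.25 / 79.771941 ≈ -0.178634

-0.1786


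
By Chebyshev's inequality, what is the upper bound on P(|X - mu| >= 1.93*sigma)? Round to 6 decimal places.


P <= 1/k^2
k^2 = 1.93^2 = 3.7249
1/k^2 = 1 / 3.7249 ≈ 0.26846358

0.268464


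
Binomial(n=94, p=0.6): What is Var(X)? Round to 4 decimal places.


Var = n*p*(1-p) = 94 * 0.6 * 0.4 = 22.56

22.5600


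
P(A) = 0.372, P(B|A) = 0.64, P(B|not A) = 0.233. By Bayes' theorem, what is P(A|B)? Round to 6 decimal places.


P(A|B) = P(B|A)*P(A) / P(B), P(B) = P(B|A)*P(A) + P(B|not A)*P(not A)
P(B|A)*P(A) = 0.64 * 0.372 = 0.23808
P(B|not A)*P(not A) = 0.233 * 0.628 = 0.146324
P(B) = 0.23808 + 0.146324 = 0.384404
P(A|B) = 0.23808 / 0.384404 ≈ 0.61934839

0.619348


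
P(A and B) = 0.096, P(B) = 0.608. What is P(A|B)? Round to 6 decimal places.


P(A|B) = P(A and B) / P(B) = 0.096 / 0.608 = 3/19 ≈ 0.15789474

0.157895


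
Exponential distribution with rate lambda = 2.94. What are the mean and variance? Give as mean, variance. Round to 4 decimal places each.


mean = 1/lam, var = 1/lam^2
mean = 1 / 2.94 = 50/147 ≈ 0.340136
lam^2 = 2.94^2 = 8.6436
var = 1 / 8.6436 ≈ 0.115693

0.3401, 0.1157


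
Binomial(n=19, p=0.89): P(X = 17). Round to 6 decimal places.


P = C(n,k) * p^k * (1-p)^(n-k)
C(19,17) = 171
p^k = 0.89^17 ≈ 0.1379209
(1-p)^(n-k) = 0.11^2 = 0.0121
P = 171 * 0.1379209 * 0.0121 ≈ 0.285372

0.285372


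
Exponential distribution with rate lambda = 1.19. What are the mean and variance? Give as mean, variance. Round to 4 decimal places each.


mean = 1/lam, var = 1/lam^2
mean = 1 / 1.19 = 100/119 ≈ 0.840336
lam^2 = 1.19^2 = 1.4161
var = 1 / 1.4161 ≈ 0.706165

0.8403, 0.7062


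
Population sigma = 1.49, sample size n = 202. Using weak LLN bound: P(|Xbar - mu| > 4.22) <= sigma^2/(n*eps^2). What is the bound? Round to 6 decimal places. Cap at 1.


bound = min(1, sigma^2/(n*eps^2))
sigma^2 = 1.49^2 = 2.2201
n*eps^2 = 202 * 4.22^2 = 202 * 17.8084 = 3597.2968
sigma^2/(n*eps^2) = 2.2201 / 3597.2968 ≈ 0.00061716

0.000617


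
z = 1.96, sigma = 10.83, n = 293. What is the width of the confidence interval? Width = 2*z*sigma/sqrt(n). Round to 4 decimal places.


width = 2*z*sigma/sqrt(n)
2*z*sigma = 2 * 1.96 * 10.83 = 42.4536
sqrt(293) ≈ 17.117243
width = 42.4536 / 17.117243 ≈ 2.480166

2.4802


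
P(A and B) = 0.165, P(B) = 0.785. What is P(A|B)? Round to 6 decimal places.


P(A|B) = P(A and B) / P(B) = 0.165 / 0.785 = 33/157 ≈ 0.21019108

0.210191


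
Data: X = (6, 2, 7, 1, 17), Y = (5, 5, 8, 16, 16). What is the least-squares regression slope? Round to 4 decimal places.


b = sum((xi-xbar)(yi-ybar)) / sum((xi-xbar)^2)
n = 5, xbar = 33/5 = 6.6, ybar = 50/5 = 10
Sxy = sum((xi-xbar)(yi-ybar)) = 54
Sxx = sum((xi-xbar)^2) = 161.2
b = Sxy / Sxx = 135/403 ≈ 0.334988

0.3350


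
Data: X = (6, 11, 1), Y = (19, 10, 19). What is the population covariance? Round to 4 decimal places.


Cov = (1/n)*sum((xi-xbar)(yi-ybar))
n = 3, xbar = 18/3 = 6, ybar = 48/3 = 16
sum((xi-xbar)(yi-ybar)) = -45
Cov = -45 / 3 = -15

-15.0000


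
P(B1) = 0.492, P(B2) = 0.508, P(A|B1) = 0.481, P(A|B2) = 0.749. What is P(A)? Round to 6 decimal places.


P(A) = P(A|B1)*P(B1) + P(A|B2)*P(B2)
P(A|B1)*P(B1) = 0.481 * 0.492 = 0.236652
P(A|B2)*P(B2) = 0.749 * 0.508 = 0.380492
P(A) = 0.236652 + 0.380492 = 0.617144

0.617144


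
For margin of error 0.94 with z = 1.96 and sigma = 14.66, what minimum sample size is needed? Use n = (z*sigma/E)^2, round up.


z*sigma/E = 1.96 * 14.66 / 0.94 = 35917/1175 ≈ 30.567660
(z*sigma/E)^2 ≈ 934.381812
round up: n = 935

935


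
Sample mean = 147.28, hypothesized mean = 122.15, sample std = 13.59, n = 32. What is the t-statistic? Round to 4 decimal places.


t = (xbar - mu0) / (s/sqrt(n))
xbar - mu0 = 147.28 - 122.15 = 25.13
sqrt(32) ≈ 5.65685425
s/sqrt(n) = 13.59 / 5.65685425 ≈ 2.40239529
t = 25.13 / 2.40239529 ≈ 10.460393

10.4604


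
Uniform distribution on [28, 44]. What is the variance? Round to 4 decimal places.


Var = (b-a)^2 / 12
(b-a)^2 = (44 - 28)^2 = 256
Var = 256/12 ≈ 21.333333

21.3333


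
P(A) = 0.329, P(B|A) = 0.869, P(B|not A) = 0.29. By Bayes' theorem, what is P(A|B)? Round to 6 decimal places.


P(A|B) = P(B|A)*P(A) / P(B), P(B) = P(B|A)*P(A) + P(B|not A)*P(not A)
P(B|A)*P(A) = 0.869 * 0.329 = 0.285901
P(B|not A)*P(not A) = 0.29 * 0.671 = 0.19459
P(B) = 0.285901 + 0.19459 = 0.480491
P(A|B) = 0.285901 / 0.480491 ≈ 0.59501843

0.595018


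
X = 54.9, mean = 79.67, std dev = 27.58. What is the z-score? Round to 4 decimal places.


z = (X - mu) / sigma
X - mu = 54.9 - 79.67 = -24.77
z = -24.77 / 27.58 = -2477/2758 ≈ -0.898115

-0.8981


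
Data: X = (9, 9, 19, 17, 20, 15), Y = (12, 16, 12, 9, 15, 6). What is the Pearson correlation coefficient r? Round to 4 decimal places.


r = sum((xi-xbar)(yi-ybar)) / sqrt(sum((xi-xbar)^2) * sum((yi-ybar)^2))
n = 6, xbar = 89/6 ≈ 14.833333, ybar = 70/6 = 35/3 ≈ 11.666667
Sxy = sum((xi-xbar)(yi-ybar)) = -46/3 ≈ -15.333333
Sxx = sum((xi-xbar)^2) = 701/6 ≈ 116.833333
Syy = sum((yi-ybar)^2) = 208/3 ≈ 69.333333
sqrt(Sxx*Syy) ≈ 90.002469
r = Sxy / sqrt(Sxx*Syy) = -15.333333 / 90.002469 ≈ -0.170366

-0.1704


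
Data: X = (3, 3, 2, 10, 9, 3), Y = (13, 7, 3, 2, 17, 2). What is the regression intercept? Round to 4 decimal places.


a = ybar - b*xbar, where b = sum((xi-xbar)(yi-ybar)) / sum((xi-xbar)^2)
n = 6, xbar = 30/6 = 5, ybar = 44/6 = 22/3 ≈ 7.333333
Sxy = sum((xi-xbar)(yi-ybar)) = 25
Sxx = sum((xi-xbar)^2) = 62
b = Sxy / Sxx = 25/62 ≈ 0.403226
a = 7.333333 - 0.403226 * 5 = 989/186 ≈ 5.317204

5.3172


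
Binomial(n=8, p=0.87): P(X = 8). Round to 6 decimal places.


P = C(n,k) * p^k * (1-p)^(n-k)
C(8,8) = 1
p^k = 0.87^8 ≈ 0.3282117
(1-p)^(n-k) = 0.13^0 = 1
P = 1 * 0.3282117 * 1 ≈ 0.328212

0.328212


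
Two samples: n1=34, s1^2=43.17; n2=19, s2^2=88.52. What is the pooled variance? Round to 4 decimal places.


sp^2 = ((n1-1)*s1^2 + (n2-1)*s2^2)/(n1+n2-2)
(n1-1)*s1^2 = 33 * 43.17 = 1424.61
(n2-1)*s2^2 = 18 * 88.52 = 1593.36
numerator = 1424.61 + 1593.36 = 3017.97
n1+n2-2 = 51
sp^2 = 3017.97 / 51 = 100599/1700 ≈ 59.175882

59.1759


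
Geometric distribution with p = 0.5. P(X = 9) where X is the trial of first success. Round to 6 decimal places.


P = (1-p)^(k-1) * p
(1-p)^(k-1) = 0.5^8 = 0.00390625
P = 0.00390625 * 0.5 = 0.001953125

0.001953


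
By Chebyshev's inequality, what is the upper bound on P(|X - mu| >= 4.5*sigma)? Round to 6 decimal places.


P <= 1/k^2
k^2 = 4.5^2 = 20.25
1/k^2 = 1 / 20.25 = 4/81 ≈ 0.04938272

0.049383


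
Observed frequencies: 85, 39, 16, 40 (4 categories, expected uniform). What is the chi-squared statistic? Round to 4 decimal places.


chi2 = sum((O-E)^2/E), E = total/4
total = 180, E = 180/4 = 45
(85 - 45)^2 / 45 = 1600 / 45 = 320/9 ≈ 35.555556
(39 - 45)^2 / 45 = 36 / 45 = 0.8
(16 - 45)^2 / 45 = 841 / 45 = 841/45 ≈ 18.688889
(40 - 45)^2 / 45 = 25 / 45 = 5/9 ≈ 0.555556
chi2 = 55.6

55.6000


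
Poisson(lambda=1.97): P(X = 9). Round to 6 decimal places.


P = e^(-lam) * lam^k / k!
e^(-1.97) ≈ 0.1394569
lam^k = 1.97^9 ≈ 446.885265
k! = 9! = 362880
P = 0.1394569 * 446.885265 / 362880 ≈ 0.000172

0.000172


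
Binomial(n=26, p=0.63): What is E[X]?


E[X] = n*p = 26 * 0.63 = 16.38

16.38


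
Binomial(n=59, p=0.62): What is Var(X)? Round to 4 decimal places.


Var = n*p*(1-p) = 59 * 0.62 * 0.38 = 13.9004

13.9004


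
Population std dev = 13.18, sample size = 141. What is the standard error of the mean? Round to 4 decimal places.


SE = sigma / sqrt(n)
sqrt(141) ≈ 11.874342
SE = 13.18 / 11.874342 ≈ 1.109956

1.1100


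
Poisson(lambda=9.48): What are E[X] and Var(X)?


E[X] = Var(X) = lambda = 9.48

9.48, 9.48


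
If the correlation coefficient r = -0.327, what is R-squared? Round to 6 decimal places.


R^2 = r^2 = (-0.327)^2 = 0.106929

0.106929


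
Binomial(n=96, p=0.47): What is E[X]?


E[X] = n*p = 96 * 0.47 = 45.12

45.12


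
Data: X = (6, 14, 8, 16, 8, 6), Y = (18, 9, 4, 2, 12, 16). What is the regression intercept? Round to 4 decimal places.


a = ybar - b*xbar, where b = sum((xi-xbar)(yi-ybar)) / sum((xi-xbar)^2)
n = 6, xbar = 58/6 = 29/3 ≈ 9.666667, ybar = 61/6 ≈ 10.166667
Sxy = sum((xi-xbar)(yi-ybar)) = -299/3 ≈ -99.666667
Sxx = sum((xi-xbar)^2) = 274/3 ≈ 91.333333
b = Sxy / Sxx = -299/274 ≈ -1.091241
a = 10.166667 - (-1.091241) * 9.666667 = 2838/137 ≈ 20.715328

20.7153


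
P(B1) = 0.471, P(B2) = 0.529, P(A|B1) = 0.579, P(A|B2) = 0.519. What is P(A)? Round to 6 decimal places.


P(A) = P(A|B1)*P(B1) + P(A|B2)*P(B2)
P(A|B1)*P(B1) = 0.579 * 0.471 = 0.272709
P(A|B2)*P(B2) = 0.519 * 0.529 = 0.274551
P(A) = 0.272709 + 0.274551 = 0.54726

0.547260


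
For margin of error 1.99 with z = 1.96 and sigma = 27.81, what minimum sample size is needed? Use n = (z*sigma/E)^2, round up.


z*sigma/E = 1.96 * 27.81 / 1.99 = 136269/4975 ≈ 27.390754
(z*sigma/E)^2 ≈ 750.253392
round up: n = 751

751


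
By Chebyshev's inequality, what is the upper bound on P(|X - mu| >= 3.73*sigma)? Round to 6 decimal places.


P <= 1/k^2
k^2 = 3.73^2 = 13.9129
1/k^2 = 1 / 13.9129 ≈ 0.07187574

0.071876


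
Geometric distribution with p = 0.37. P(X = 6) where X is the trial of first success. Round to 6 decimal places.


P = (1-p)^(k-1) * p
(1-p)^(k-1) = 0.63^5 ≈ 0.09924365
P = 0.09924365 * 0.37 ≈ 0.03672015

0.036720


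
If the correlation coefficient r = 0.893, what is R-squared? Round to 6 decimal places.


R^2 = r^2 = (0.893)^2 = 0.797449

0.797449


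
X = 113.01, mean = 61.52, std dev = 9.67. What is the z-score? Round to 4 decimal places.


z = (X - mu) / sigma
X - mu = 113.01 - 61.52 = 51.49
z = 51.49 / 9.67 = 5149/967 ≈ 5.324716

5.3247


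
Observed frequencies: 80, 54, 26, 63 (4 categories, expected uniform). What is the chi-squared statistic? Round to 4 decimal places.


chi2 = sum((O-E)^2/E), E = total/4
total = 223, E = 223/4 = 55.75
(80 - 55.75)^2 / 55.75 = 588.0625 / 55.75 = 9409/892 ≈ 10.548206
(54 - 55.75)^2 / 55.75 = 3.0625 / 55.75 = 49/892 ≈ 0.054933
(26 - 55.75)^2 / 55.75 = 885.0625 / 55.75 = 14161/892 ≈ 15.875561
(63 - 55.75)^2 / 55.75 = 52.5625 / 55.75 = 841/892 ≈ 0.942825
chi2 = 6115/223 ≈ 27.421525

27.4215


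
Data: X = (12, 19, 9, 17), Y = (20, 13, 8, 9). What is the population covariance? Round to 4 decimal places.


Cov = (1/n)*sum((xi-xbar)(yi-ybar))
n = 4, xbar = 57/4 = 14.25, ybar = 50/4 = 12.5
sum((xi-xbar)(yi-ybar)) = -0.5
Cov = -0.5 / 4 = -0.125

-0.1250


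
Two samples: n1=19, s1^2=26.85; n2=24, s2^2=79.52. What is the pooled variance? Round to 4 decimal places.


sp^2 = ((n1-1)*s1^2 + (n2-1)*s2^2)/(n1+n2-2)
(n1-1)*s1^2 = 18 * 26.85 = 483.3
(n2-1)*s2^2 = 23 * 79.52 = 1828.96
numerator = 483.3 + 1828.96 = 2312.26
n1+n2-2 = 41
sp^2 = 2312.26 / 41 = 115613/2050 ≈ 56.396585

56.3966


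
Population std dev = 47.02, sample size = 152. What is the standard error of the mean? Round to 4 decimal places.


SE = sigma / sqrt(n)
sqrt(152) ≈ 12.328828
SE = 47.02 / 12.328828 ≈ 3.813826

3.8138


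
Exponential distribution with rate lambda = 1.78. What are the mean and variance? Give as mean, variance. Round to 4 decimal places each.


mean = 1/lam, var = 1/lam^2
mean = 1 / 1.78 = 50/89 ≈ 0.561798
lam^2 = 1.78^2 = 3.1684
var = 1 / 3.1684 = 2500/7921 ≈ 0.315617

0.5618, 0.3156


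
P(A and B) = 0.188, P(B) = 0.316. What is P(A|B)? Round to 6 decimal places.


P(A|B) = P(A and B) / P(B) = 0.188 / 0.316 = 47/79 ≈ 0.59493671

0.594937


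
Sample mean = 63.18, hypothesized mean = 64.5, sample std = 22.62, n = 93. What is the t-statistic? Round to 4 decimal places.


t = (xbar - mu0) / (s/sqrt(n))
xbar - mu0 = 63.18 - 64.5 = -1.32
sqrt(93) ≈ 9.64365076
s/sqrt(n) = 22.62 / 9.64365076 ≈ 2.34558473
t = -1.32 / 2.34558473 ≈ -0.562759

-0.5628


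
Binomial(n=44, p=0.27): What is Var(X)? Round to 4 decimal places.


Var = n*p*(1-p) = 44 * 0.27 * 0.73 = 8.6724

8.6724


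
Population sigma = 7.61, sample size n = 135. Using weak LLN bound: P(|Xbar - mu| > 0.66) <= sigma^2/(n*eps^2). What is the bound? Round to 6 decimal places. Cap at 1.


bound = min(1, sigma^2/(n*eps^2))
sigma^2 = 7.61^2 = 57.9121
n*eps^2 = 135 * 0.66^2 = 135 * 0.4356 = 58.806
sigma^2/(n*eps^2) = 57.9121 / 58.806 ≈ 0.98479917

0.984799


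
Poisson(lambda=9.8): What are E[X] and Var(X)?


E[X] = Var(X) = lambda = 9.8

9.8, 9.8


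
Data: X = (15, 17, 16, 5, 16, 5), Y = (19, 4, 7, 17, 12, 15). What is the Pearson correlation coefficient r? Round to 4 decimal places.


r = sum((xi-xbar)(yi-ybar)) / sqrt(sum((xi-xbar)^2) * sum((yi-ybar)^2))
n = 6, xbar = 74/6 = 37/3 ≈ 12.333333, ybar = 74/6 = 37/3 ≈ 12.333333
Sxy = sum((xi-xbar)(yi-ybar)) = -287/3 ≈ -95.666667
Sxx = sum((xi-xbar)^2) = 490/3 ≈ 163.333333
Syy = sum((yi-ybar)^2) = 514/3 ≈ 171.333333
sqrt(Sxx*Syy) ≈ 167.285518
r = Sxy / sqrt(Sxx*Syy) = -95.666667 / 167.285518 ≈ -0.571877

-0.5719


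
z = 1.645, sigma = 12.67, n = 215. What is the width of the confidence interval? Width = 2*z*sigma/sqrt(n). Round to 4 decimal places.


width = 2*z*sigma/sqrt(n)
2*z*sigma = 2 * 1.645 * 12.67 = 41.6843
sqrt(215) ≈ 14.662878
width = 41.6843 / 14.662878 ≈ 2.842846

2.8428


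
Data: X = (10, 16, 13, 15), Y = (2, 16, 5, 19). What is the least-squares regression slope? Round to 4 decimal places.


b = sum((xi-xbar)(yi-ybar)) / sum((xi-xbar)^2)
n = 4, xbar = 54/4 = 13.5, ybar = 42/4 = 10.5
Sxy = sum((xi-xbar)(yi-ybar)) = 59
Sxx = sum((xi-xbar)^2) = 21
b = Sxy / Sxx = 59/21 ≈ 2.809524

2.8095


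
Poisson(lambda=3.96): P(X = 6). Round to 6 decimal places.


P = e^(-lam) * lam^k / k!
e^(-3.96) ≈ 0.01906311
lam^k = 3.96^6 ≈ 3856.302692
k! = 6! = 720
P = 0.01906311 * 3856.302692 / 720 ≈ 0.102102

0.102102


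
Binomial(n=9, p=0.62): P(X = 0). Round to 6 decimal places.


P = C(n,k) * p^k * (1-p)^(n-k)
C(9,0) = 1
p^k = 0.62^0 = 1
(1-p)^(n-k) = 0.38^9 ≈ 0.0001652161
P = 1 * 1 * 0.0001652161 ≈ 0.000165

0.000165


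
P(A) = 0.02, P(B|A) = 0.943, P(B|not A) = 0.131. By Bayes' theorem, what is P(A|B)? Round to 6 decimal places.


P(A|B) = P(B|A)*P(A) / P(B), P(B) = P(B|A)*P(A) + P(B|not A)*P(not A)
P(B|A)*P(A) = 0.943 * 0.02 = 0.01886
P(B|not A)*P(not A) = 0.131 * 0.98 = 0.12838
P(B) = 0.01886 + 0.12838 = 0.14724
P(A|B) = 0.01886 / 0.14724 = 943/7362 ≈ 0.12809019

0.128090


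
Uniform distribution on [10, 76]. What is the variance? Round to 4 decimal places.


Var = (b-a)^2 / 12
(b-a)^2 = (76 - 10)^2 = 4356
Var = 4356/12 = 363

363.0000


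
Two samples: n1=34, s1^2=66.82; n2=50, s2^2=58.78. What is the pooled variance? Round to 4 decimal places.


sp^2 = ((n1-1)*s1^2 + (n2-1)*s2^2)/(n1+n2-2)
(n1-1)*s1^2 = 33 * 66.82 = 2205.06
(n2-1)*s2^2 = 49 * 58.78 = 2880.22
numerator = 2205.06 + 2880.22 = 5085.28
n1+n2-2 = 82
sp^2 = 5085.28 / 82 = 63566/1025 ≈ 62.015610

62.0156


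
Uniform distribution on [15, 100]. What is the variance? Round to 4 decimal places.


Var = (b-a)^2 / 12
(b-a)^2 = (100 - 15)^2 = 7225
Var = 7225/12 ≈ 602.083333

602.0833


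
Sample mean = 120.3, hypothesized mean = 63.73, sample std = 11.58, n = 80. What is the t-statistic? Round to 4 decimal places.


t = (xbar - mu0) / (s/sqrt(n))
xbar - mu0 = 120.3 - 63.73 = 56.57
sqrt(80) ≈ 8.94427191
s/sqrt(n) = 11.58 / 8.94427191 ≈ 1.29468336
t = 56.57 / 1.29468336 ≈ 43.694081

43.6941


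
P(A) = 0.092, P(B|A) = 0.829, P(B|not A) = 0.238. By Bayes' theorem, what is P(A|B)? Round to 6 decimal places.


P(A|B) = P(B|A)*P(A) / P(B), P(B) = P(B|A)*P(A) + P(B|not A)*P(not A)
P(B|A)*P(A) = 0.829 * 0.092 = 0.076268
P(B|not A)*P(not A) = 0.238 * 0.908 = 0.216104
P(B) = 0.076268 + 0.216104 = 0.292372
P(A|B) = 0.076268 / 0.292372 ≈ 0.26085945

0.260859


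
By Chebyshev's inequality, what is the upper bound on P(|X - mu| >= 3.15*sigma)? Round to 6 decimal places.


P <= 1/k^2
k^2 = 3.15^2 = 9.9225
1/k^2 = 1 / 9.9225 = 400/3969 ≈ 0.10078105

0.100781


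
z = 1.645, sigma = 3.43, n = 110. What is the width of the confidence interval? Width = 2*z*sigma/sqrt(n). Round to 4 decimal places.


width = 2*z*sigma/sqrt(n)
2*z*sigma = 2 * 1.645 * 3.43 = 11.2847
sqrt(110) ≈ 10.488088
width = 11.2847 / 10.488088 ≈ 1.075954

1.0760


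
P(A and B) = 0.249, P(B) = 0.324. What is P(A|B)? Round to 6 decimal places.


P(A|B) = P(A and B) / P(B) = 0.249 / 0.324 = 83/108 ≈ 0.76851852

0.768519


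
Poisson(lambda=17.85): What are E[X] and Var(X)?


E[X] = Var(X) = lambda = 17.85

17.85, 17.85


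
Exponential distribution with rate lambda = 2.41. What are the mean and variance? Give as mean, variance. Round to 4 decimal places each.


mean = 1/lam, var = 1/lam^2
mean = 1 / 2.41 = 100/241 ≈ 0.414938
lam^2 = 2.41^2 = 5.8081
var = 1 / 5.8081 ≈ 0.172173

0.4149, 0.1722


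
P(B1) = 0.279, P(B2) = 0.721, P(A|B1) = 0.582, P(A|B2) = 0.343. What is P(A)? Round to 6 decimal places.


P(A) = P(A|B1)*P(B1) + P(A|B2)*P(B2)
P(A|B1)*P(B1) = 0.582 * 0.279 = 0.162378
P(A|B2)*P(B2) = 0.343 * 0.721 = 0.247303
P(A) = 0.162378 + 0.247303 = 0.409681

0.409681


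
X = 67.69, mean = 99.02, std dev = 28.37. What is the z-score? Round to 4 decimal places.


z = (X - mu) / sigma
X - mu = 67.69 - 99.02 = -31.33
z = -31.33 / 28.37 = -3133/2837 ≈ -1.104336

-1.1043


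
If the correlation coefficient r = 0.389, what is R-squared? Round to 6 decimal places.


R^2 = r^2 = (0.389)^2 = 0.151321

0.151321


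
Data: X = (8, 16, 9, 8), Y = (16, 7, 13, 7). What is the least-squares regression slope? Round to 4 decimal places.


b = sum((xi-xbar)(yi-ybar)) / sum((xi-xbar)^2)
n = 4, xbar = 41/4 = 10.25, ybar = 43/4 = 10.75
Sxy = sum((xi-xbar)(yi-ybar)) = -27.75
Sxx = sum((xi-xbar)^2) = 44.75
b = Sxy / Sxx = -111/179 ≈ -0.620112

-0.6201


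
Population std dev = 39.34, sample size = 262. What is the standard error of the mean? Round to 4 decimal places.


SE = sigma / sqrt(n)
sqrt(262) ≈ 16.186414
SE = 39.34 / 16.186414 ≈ 2.430433

2.4304


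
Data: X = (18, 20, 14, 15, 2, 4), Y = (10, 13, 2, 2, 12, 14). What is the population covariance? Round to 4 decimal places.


Cov = (1/n)*sum((xi-xbar)(yi-ybar))
n = 6, xbar = 73/6 ≈ 12.166667, ybar = 53/6 ≈ 8.833333
sum((xi-xbar)(yi-ybar)) = -401/6 ≈ -66.833333
Cov = -66.833333 / 6 = -401/36 ≈ -11.138889

-11.1389


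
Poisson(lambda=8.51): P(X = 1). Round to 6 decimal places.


P = e^(-lam) * lam^k / k!
e^(-8.51) ≈ 0.0002014438
lam^k = 8.51^1 = 8.51
k! = 1! = 1
P = 0.0002014438 * 8.51 / 1 ≈ 0.001714

0.001714


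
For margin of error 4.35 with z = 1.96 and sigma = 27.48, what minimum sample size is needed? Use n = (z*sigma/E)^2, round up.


z*sigma/E = 1.96 * 27.48 / 4.35 = 44884/3625 ≈ 12.381793
(z*sigma/E)^2 ≈ 153.308800
round up: n = 154

154


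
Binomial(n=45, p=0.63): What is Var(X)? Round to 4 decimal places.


Var = n*p*(1-p) = 45 * 0.63 * 0.37 = 10.4895

10.4895


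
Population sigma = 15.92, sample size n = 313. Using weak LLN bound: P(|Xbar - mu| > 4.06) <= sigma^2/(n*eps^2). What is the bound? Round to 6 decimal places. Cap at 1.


bound = min(1, sigma^2/(n*eps^2))
sigma^2 = 15.92^2 = 253.4464
n*eps^2 = 313 * 4.06^2 = 313 * 16.4836 = 5159.3668
sigma^2/(n*eps^2) = 253.4464 / 5159.3668 ≈ 0.04912355

0.049124


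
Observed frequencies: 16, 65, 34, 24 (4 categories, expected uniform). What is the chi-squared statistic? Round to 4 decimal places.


chi2 = sum((O-E)^2/E), E = total/4
total = 139, E = 139/4 = 34.75
(16 - 34.75)^2 / 34.75 = 351.5625 / 34.75 = 5625/556 ≈ 10.116906
(65 - 34.75)^2 / 34.75 = 915.0625 / 34.75 = 14641/556 ≈ 26.332734
(34 - 34.75)^2 / 34.75 = 0.5625 / 34.75 = 9/556 ≈ 0.016187
(24 - 34.75)^2 / 34.75 = 115.5625 / 34.75 = 1849/556 ≈ 3.325540
chi2 = 5531/139 ≈ 39.791367

39.7914


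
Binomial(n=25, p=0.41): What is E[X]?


E[X] = n*p = 25 * 0.41 = 10.25

10.25


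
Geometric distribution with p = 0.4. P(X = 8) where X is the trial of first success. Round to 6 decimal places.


P = (1-p)^(k-1) * p
(1-p)^(k-1) = 0.6^7 = 0.0279936
P = 0.0279936 * 0.4 = 0.01119744

0.011197


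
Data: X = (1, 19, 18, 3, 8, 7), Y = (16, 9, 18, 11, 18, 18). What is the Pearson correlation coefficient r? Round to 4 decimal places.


r = sum((xi-xbar)(yi-ybar)) / sqrt(sum((xi-xbar)^2) * sum((yi-ybar)^2))
n = 6, xbar = 56/6 = 28/3 ≈ 9.333333, ybar = 90/6 = 15
Sxy = sum((xi-xbar)(yi-ybar)) = -26
Sxx = sum((xi-xbar)^2) = 856/3 ≈ 285.333333
Syy = sum((yi-ybar)^2) = 80
sqrt(Sxx*Syy) ≈ 151.084965
r = Sxy / sqrt(Sxx*Syy) = -26 / 151.084965 ≈ -0.172089

-0.1721


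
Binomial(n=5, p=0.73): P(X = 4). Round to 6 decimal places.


P = C(n,k) * p^k * (1-p)^(n-k)
C(5,4) = 5
p^k = 0.73^4 ≈ 0.2839824
(1-p)^(n-k) = 0.27^1 = 0.27
P = 5 * 0.2839824 * 0.27 ≈ 0.383376

0.383376


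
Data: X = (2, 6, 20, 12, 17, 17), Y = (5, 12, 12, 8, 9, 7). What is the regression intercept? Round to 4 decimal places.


a = ybar - b*xbar, where b = sum((xi-xbar)(yi-ybar)) / sum((xi-xbar)^2)
n = 6, xbar = 74/6 = 37/3 ≈ 12.333333, ybar = 53/6 ≈ 8.833333
Sxy = sum((xi-xbar)(yi-ybar)) = 109/3 ≈ 36.333333
Sxx = sum((xi-xbar)^2) = 748/3 ≈ 249.333333
b = Sxy / Sxx = 109/748 ≈ 0.145722
a = 8.833333 - 0.145722 * 12.333333 = 5263/748 ≈ 7.036096

7.0361


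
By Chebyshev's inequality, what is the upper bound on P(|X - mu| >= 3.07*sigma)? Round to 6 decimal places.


P <= 1/k^2
k^2 = 3.07^2 = 9.4249
1/k^2 = 1 / 9.4249 ≈ 0.10610192

0.106102


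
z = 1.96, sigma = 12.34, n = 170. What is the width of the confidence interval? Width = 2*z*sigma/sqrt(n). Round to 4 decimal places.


width = 2*z*sigma/sqrt(n)
2*z*sigma = 2 * 1.96 * 12.34 = 48.3728
sqrt(170) ≈ 13.038405
width = 48.3728 / 13.038405 ≈ 3.710024

3.7100


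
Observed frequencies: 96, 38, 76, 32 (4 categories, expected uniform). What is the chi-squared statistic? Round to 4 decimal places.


chi2 = sum((O-E)^2/E), E = total/4
total = 242, E = 242/4 = 60.5
(96 - 60.5)^2 / 60.5 = 1260.25 / 60.5 = 5041/242 ≈ 20.830579
(38 - 60.5)^2 / 60.5 = 506.25 / 60.5 = 2025/242 ≈ 8.367769
(76 - 60.5)^2 / 60.5 = 240.25 / 60.5 = 961/242 ≈ 3.971074
(32 - 60.5)^2 / 60.5 = 812.25 / 60.5 = 3249/242 ≈ 13.425620
chi2 = 5638/121 ≈ 46.595041

46.5950


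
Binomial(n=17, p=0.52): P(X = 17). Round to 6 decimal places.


P = C(n,k) * p^k * (1-p)^(n-k)
C(17,17) = 1
p^k = 0.52^17 ≈ 0.00001486130
(1-p)^(n-k) = 0.48^0 = 1
P = 1 * 0.00001486130 * 1 ≈ 0.000015

0.000015


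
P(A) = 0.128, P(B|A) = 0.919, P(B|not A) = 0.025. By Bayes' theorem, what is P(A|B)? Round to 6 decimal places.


P(A|B) = P(B|A)*P(A) / P(B), P(B) = P(B|A)*P(A) + P(B|not A)*P(not A)
P(B|A)*P(A) = 0.919 * 0.128 = 0.117632
P(B|not A)*P(not A) = 0.025 * 0.872 = 0.0218
P(B) = 0.117632 + 0.0218 = 0.139432
P(A|B) = 0.117632 / 0.139432 ≈ 0.84365139

0.843651


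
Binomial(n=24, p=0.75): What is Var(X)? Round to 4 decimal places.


Var = n*p*(1-p) = 24 * 0.75 * 0.25 = 4.5

4.5000


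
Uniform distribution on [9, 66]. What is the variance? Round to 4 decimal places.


Var = (b-a)^2 / 12
(b-a)^2 = (66 - 9)^2 = 3249
Var = 3249/12 = 270.75

270.7500


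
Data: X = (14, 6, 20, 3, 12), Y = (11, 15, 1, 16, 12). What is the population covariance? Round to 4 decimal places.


Cov = (1/n)*sum((xi-xbar)(yi-ybar))
n = 5, xbar = 55/5 = 11, ybar = 55/5 = 11
sum((xi-xbar)(yi-ybar)) = -149
Cov = -149 / 5 = -29.8

-29.8000


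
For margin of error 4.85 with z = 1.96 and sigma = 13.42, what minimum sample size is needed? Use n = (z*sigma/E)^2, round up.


z*sigma/E = 1.96 * 13.42 / 4.85 ≈ 5.423340
(z*sigma/E)^2 ≈ 29.412619
round up: n = 30

30


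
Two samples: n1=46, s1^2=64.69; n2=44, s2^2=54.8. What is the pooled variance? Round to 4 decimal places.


sp^2 = ((n1-1)*s1^2 + (n2-1)*s2^2)/(n1+n2-2)
(n1-1)*s1^2 = 45 * 64.69 = 2911.05
(n2-1)*s2^2 = 43 * 54.8 = 2356.4
numerator = 2911.05 + 2356.4 = 5267.45
n1+n2-2 = 88
sp^2 = 5267.45 / 88 = 105349/1760 ≈ 59.857386

59.8574


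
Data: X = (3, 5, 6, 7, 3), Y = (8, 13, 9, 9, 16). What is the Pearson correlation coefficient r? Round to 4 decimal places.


r = sum((xi-xbar)(yi-ybar)) / sqrt(sum((xi-xbar)^2) * sum((yi-ybar)^2))
n = 5, xbar = 24/5 = 4.8, ybar = 55/5 = 11
Sxy = sum((xi-xbar)(yi-ybar)) = -10
Sxx = sum((xi-xbar)^2) = 12.8
Syy = sum((yi-ybar)^2) = 46
sqrt(Sxx*Syy) ≈ 24.265201
r = Sxy / sqrt(Sxx*Syy) = -10 / 24.265201 ≈ -0.412113

-0.4121


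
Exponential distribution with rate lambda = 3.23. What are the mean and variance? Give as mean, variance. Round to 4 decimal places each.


mean = 1/lam, var = 1/lam^2
mean = 1 / 3.23 = 100/323 ≈ 0.309598
lam^2 = 3.23^2 = 10.4329
var = 1 / 10.4329 ≈ 0.095851

0.3096, 0.0959


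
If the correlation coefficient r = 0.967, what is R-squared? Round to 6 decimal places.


R^2 = r^2 = (0.967)^2 = 0.935089

0.935089


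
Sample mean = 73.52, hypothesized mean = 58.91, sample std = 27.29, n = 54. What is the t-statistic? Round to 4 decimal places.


t = (xbar - mu0) / (s/sqrt(n))
xbar - mu0 = 73.52 - 58.91 = 14.61
sqrt(54) ≈ 7.34846923
s/sqrt(n) = 27.29 / 7.34846923 ≈ 3.71369862
t = 14.61 / 3.71369862 ≈ 3.934083

3.9341


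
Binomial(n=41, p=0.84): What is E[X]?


E[X] = n*p = 41 * 0.84 = 34.44

34.44


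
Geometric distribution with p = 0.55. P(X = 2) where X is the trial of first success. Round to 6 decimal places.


P = (1-p)^(k-1) * p
(1-p)^(k-1) = 0.45^1 = 0.45
P = 0.45 * 0.55 = 0.2475

0.247500


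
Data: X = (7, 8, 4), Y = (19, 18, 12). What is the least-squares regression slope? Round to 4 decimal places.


b = sum((xi-xbar)(yi-ybar)) / sum((xi-xbar)^2)
n = 3, xbar = 19/3 ≈ 6.333333, ybar = 49/3 ≈ 16.333333
Sxy = sum((xi-xbar)(yi-ybar)) = 44/3 ≈ 14.666667
Sxx = sum((xi-xbar)^2) = 26/3 ≈ 8.666667
b = Sxy / Sxx = 22/13 ≈ 1.692308

1.6923


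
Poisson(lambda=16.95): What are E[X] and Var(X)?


E[X] = Var(X) = lambda = 16.95

16.95, 16.95


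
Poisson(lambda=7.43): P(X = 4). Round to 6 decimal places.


P = e^(-lam) * lam^k / k!
e^(-7.43) ≈ 0.0005931875
lam^k = 7.43^4 ≈ 3047.580984
k! = 4! = 24
P = 0.0005931875 * 3047.580984 / 24 ≈ 0.075324

0.075324


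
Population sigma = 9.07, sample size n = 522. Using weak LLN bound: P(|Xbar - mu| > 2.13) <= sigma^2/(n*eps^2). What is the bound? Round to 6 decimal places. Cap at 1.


bound = min(1, sigma^2/(n*eps^2))
sigma^2 = 9.07^2 = 82.2649
n*eps^2 = 522 * 2.13^2 = 522 * 4.5369 = 2368.2618
sigma^2/(n*eps^2) = 82.2649 / 2368.2618 ≈ 0.03473640

0.034736


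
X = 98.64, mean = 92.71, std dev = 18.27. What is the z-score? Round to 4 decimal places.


z = (X - mu) / sigma
X - mu = 98.64 - 92.71 = 5.93
z = 5.93 / 18.27 = 593/1827 ≈ 0.324576

0.3246


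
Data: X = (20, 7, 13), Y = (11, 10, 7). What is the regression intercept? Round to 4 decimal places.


a = ybar - b*xbar, where b = sum((xi-xbar)(yi-ybar)) / sum((xi-xbar)^2)
n = 3, xbar = 40/3 ≈ 13.333333, ybar = 28/3 ≈ 9.333333
Sxy = sum((xi-xbar)(yi-ybar)) = 23/3 ≈ 7.666667
Sxx = sum((xi-xbar)^2) = 254/3 ≈ 84.666667
b = Sxy / Sxx = 23/254 ≈ 0.090551
a = 9.333333 - 0.090551 * 13.333333 = 1032/127 ≈ 8.125984

8.1260


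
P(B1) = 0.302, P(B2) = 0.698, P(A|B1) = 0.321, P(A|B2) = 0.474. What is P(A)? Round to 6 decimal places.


P(A) = P(A|B1)*P(B1) + P(A|B2)*P(B2)
P(A|B1)*P(B1) = 0.321 * 0.302 = 0.096942
P(A|B2)*P(B2) = 0.474 * 0.698 = 0.330852
P(A) = 0.096942 + 0.330852 = 0.427794

0.427794


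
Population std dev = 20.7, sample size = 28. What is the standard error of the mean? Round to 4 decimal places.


SE = sigma / sqrt(n)
sqrt(28) ≈ 5.291503
SE = 20.7 / 5.291503 ≈ 3.911932

3.9119


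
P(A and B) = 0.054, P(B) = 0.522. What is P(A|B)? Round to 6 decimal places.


P(A|B) = P(A and B) / P(B) = 0.054 / 0.522 = 3/29 ≈ 0.10344828

0.103448


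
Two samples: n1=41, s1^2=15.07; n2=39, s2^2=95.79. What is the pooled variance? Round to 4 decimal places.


sp^2 = ((n1-1)*s1^2 + (n2-1)*s2^2)/(n1+n2-2)
(n1-1)*s1^2 = 40 * 15.07 = 602.8
(n2-1)*s2^2 = 38 * 95.79 = 3640.02
numerator = 602.8 + 3640.02 = 4242.82
n1+n2-2 = 78
sp^2 = 4242.82 / 78 = 212141/3900 ≈ 54.395128

54.3951


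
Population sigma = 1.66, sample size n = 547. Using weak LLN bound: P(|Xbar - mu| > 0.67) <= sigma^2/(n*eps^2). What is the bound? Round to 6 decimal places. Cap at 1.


bound = min(1, sigma^2/(n*eps^2))
sigma^2 = 1.66^2 = 2.7556
n*eps^2 = 547 * 0.67^2 = 547 * 0.4489 = 245.5483
sigma^2/(n*eps^2) = 2.7556 / 245.5483 ≈ 0.01122223

0.011222


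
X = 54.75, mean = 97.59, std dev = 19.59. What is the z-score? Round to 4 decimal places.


z = (X - mu) / sigma
X - mu = 54.75 - 97.59 = -42.84
z = -42.84 / 19.59 = -1428/653 ≈ -2.186830

-2.1868


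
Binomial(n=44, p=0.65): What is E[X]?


E[X] = n*p = 44 * 0.65 = 28.6

28.6


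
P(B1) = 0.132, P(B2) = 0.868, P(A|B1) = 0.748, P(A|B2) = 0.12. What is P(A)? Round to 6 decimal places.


P(A) = P(A|B1)*P(B1) + P(A|B2)*P(B2)
P(A|B1)*P(B1) = 0.748 * 0.132 = 0.098736
P(A|B2)*P(B2) = 0.12 * 0.868 = 0.10416
P(A) = 0.098736 + 0.10416 = 0.202896

0.202896


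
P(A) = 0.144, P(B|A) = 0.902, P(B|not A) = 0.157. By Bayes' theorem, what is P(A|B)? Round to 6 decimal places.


P(A|B) = P(B|A)*P(A) / P(B), P(B) = P(B|A)*P(A) + P(B|not A)*P(not A)
P(B|A)*P(A) = 0.902 * 0.144 = 0.129888
P(B|not A)*P(not A) = 0.157 * 0.856 = 0.134392
P(B) = 0.129888 + 0.134392 = 0.26428
P(A|B) = 0.129888 / 0.26428 ≈ 0.49147873

0.491479


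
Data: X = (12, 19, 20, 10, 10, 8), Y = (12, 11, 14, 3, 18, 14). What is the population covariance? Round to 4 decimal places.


Cov = (1/n)*sum((xi-xbar)(yi-ybar))
n = 6, xbar = 79/6 ≈ 13.166667, ybar = 72/6 = 12
sum((xi-xbar)(yi-ybar)) = 7
Cov = 7 / 6 = 7/6 ≈ 1.166667

1.1667


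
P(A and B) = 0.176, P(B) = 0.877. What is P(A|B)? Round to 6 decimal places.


P(A|B) = P(A and B) / P(B) = 0.176 / 0.877 = 176/877 ≈ 0.20068415

0.200684


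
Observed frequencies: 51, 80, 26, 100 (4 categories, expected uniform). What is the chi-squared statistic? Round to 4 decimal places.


chi2 = sum((O-E)^2/E), E = total/4
total = 257, E = 257/4 = 64.25
(51 - 64.25)^2 / 64.25 = 175.5625 / 64.25 = 2809/1028 ≈ 2.732490
(80 - 64.25)^2 / 64.25 = 248.0625 / 64.25 = 3969/1028 ≈ 3.860895
(26 - 64.25)^2 / 64.25 = 1463.0625 / 64.25 = 23409/1028 ≈ 22.771401
(100 - 64.25)^2 / 64.25 = 1278.0625 / 64.25 = 20449/1028 ≈ 19.892023
chi2 = 12659/257 ≈ 49.256809

49.2568


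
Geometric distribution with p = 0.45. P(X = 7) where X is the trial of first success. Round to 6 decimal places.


P = (1-p)^(k-1) * p
(1-p)^(k-1) = 0.55^6 ≈ 0.02768064
P = 0.02768064 * 0.45 ≈ 0.01245629

0.012456


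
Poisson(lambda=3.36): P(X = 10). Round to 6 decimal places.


P = e^(-lam) * lam^k / k!
e^(-3.36) ≈ 0.03473526
lam^k = 3.36^10 ≈ 183397.230855
k! = 10! = 3628800
P = 0.03473526 * 183397.230855 / 3628800 ≈ 0.001755

0.001755


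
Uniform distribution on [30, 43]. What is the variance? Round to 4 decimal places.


Var = (b-a)^2 / 12
(b-a)^2 = (43 - 30)^2 = 169
Var = 169/12 ≈ 14.083333

14.0833


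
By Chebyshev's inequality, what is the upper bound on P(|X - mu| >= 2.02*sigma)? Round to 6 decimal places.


P <= 1/k^2
k^2 = 2.02^2 = 4.0804
1/k^2 = 1 / 4.0804 ≈ 0.24507401

0.245074


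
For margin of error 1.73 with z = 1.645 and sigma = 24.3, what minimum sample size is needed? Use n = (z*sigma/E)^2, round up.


z*sigma/E = 1.645 * 24.3 / 1.73 = 79947/3460 ≈ 23.106069
(z*sigma/E)^2 ≈ 533.890441
round up: n = 534

534


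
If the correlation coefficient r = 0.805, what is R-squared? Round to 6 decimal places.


R^2 = r^2 = (0.805)^2 = 0.648025

0.648025


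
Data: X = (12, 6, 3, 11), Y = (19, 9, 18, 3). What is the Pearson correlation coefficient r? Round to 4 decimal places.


r = sum((xi-xbar)(yi-ybar)) / sqrt(sum((xi-xbar)^2) * sum((yi-ybar)^2))
n = 4, xbar = 32/4 = 8, ybar = 49/4 = 12.25
Sxy = sum((xi-xbar)(yi-ybar)) = -23
Sxx = sum((xi-xbar)^2) = 54
Syy = sum((yi-ybar)^2) = 174.75
sqrt(Sxx*Syy) ≈ 97.141649
r = Sxy / sqrt(Sxx*Syy) = -23 / 97.141649 ≈ -0.236768

-0.2368


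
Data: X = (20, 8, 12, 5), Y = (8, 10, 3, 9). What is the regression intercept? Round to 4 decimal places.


a = ybar - b*xbar, where b = sum((xi-xbar)(yi-ybar)) / sum((xi-xbar)^2)
n = 4, xbar = 45/4 = 11.25, ybar = 30/4 = 7.5
Sxy = sum((xi-xbar)(yi-ybar)) = -16.5
Sxx = sum((xi-xbar)^2) = 126.75
b = Sxy / Sxx = -22/169 ≈ -0.130178
a = 7.5 - (-0.130178) * 11.25 = 1515/169 ≈ 8.964497

8.9645


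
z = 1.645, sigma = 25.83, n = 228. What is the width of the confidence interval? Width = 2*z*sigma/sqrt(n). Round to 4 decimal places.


width = 2*z*sigma/sqrt(n)
2*z*sigma = 2 * 1.645 * 25.83 = 84.9807
sqrt(228) ≈ 15.099669
width = 84.9807 / 15.099669 ≈ 5.627984

5.6280


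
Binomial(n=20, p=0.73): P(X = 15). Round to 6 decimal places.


P = C(n,k) * p^k * (1-p)^(n-k)
C(20,15) = 15504
p^k = 0.73^15 ≈ 0.008909286
(1-p)^(n-k) = 0.27^5 ≈ 0.001434891
P = 15504 * 0.008909286 * 0.001434891 ≈ 0.198201

0.198201


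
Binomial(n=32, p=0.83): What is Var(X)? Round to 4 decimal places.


Var = n*p*(1-p) = 32 * 0.83 * 0.17 = 4.5152

4.5152


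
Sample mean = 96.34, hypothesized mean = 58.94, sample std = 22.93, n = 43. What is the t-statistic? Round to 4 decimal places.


t = (xbar - mu0) / (s/sqrt(n))
xbar - mu0 = 96.34 - 58.94 = 37.4
sqrt(43) ≈ 6.55743852
s/sqrt(n) = 22.93 / 6.55743852 ≈ 3.49679222
t = 37.4 / 3.49679222 ≈ 10.695517

10.6955


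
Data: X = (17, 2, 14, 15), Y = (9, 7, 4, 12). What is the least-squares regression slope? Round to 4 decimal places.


b = sum((xi-xbar)(yi-ybar)) / sum((xi-xbar)^2)
n = 4, xbar = 48/4 = 12, ybar = 32/4 = 8
Sxy = sum((xi-xbar)(yi-ybar)) = 19
Sxx = sum((xi-xbar)^2) = 138
b = Sxy / Sxx = 19/138 ≈ 0.137681

0.1377


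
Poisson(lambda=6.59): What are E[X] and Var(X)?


E[X] = Var(X) = lambda = 6.59

6.59, 6.59


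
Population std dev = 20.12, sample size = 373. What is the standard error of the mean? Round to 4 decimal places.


SE = sigma / sqrt(n)
sqrt(373) ≈ 19.313208
SE = 20.12 / 19.313208 ≈ 1.041774

1.0418


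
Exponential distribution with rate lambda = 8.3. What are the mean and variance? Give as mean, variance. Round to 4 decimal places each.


mean = 1/lam, var = 1/lam^2
mean = 1 / 8.3 = 10/83 ≈ 0.120482
lam^2 = 8.3^2 = 68.89
var = 1 / 68.89 = 100/6889 ≈ 0.014516

0.1205, 0.0145


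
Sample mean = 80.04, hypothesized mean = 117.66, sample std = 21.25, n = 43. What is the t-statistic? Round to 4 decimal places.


t = (xbar - mu0) / (s/sqrt(n))
xbar - mu0 = 80.04 - 117.66 = -37.62
sqrt(43) ≈ 6.55743852
s/sqrt(n) = 21.25 / 6.55743852 ≈ 3.24059462
t = -37.62 / 3.24059462 ≈ -11.608981

-11.6090


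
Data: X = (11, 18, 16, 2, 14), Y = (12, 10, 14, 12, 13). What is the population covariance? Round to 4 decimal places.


Cov = (1/n)*sum((xi-xbar)(yi-ybar))
n = 5, xbar = 61/5 = 12.2, ybar = 61/5 = 12.2
sum((xi-xbar)(yi-ybar)) = -2.2
Cov = -2.2 / 5 = -0.44

-0.4400


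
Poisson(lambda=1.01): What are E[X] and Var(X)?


E[X] = Var(X) = lambda = 1.01

1.01, 1.01


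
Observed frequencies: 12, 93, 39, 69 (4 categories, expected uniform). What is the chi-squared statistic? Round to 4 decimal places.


chi2 = sum((O-E)^2/E), E = total/4
total = 213, E = 213/4 = 53.25
(12 - 53.25)^2 / 53.25 = 1701.5625 / 53.25 = 9075/284 ≈ 31.954225
(93 - 53.25)^2 / 53.25 = 1580.0625 / 53.25 = 8427/284 ≈ 29.672535
(39 - 53.25)^2 / 53.25 = 203.0625 / 53.25 = 1083/284 ≈ 3.813380
(69 - 53.25)^2 / 53.25 = 248.0625 / 53.25 = 1323/284 ≈ 4.658451
chi2 = 4977/71 ≈ 70.098592

70.0986
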